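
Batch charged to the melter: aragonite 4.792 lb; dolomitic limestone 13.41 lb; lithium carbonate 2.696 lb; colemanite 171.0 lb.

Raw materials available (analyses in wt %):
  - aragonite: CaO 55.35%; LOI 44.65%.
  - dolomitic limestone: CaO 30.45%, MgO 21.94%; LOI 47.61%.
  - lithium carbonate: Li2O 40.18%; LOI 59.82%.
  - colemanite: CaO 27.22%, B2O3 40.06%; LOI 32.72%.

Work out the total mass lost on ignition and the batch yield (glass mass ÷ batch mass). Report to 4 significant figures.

LOI loss = 66.09 lb; glass = 125.8 lb; yield = 65.56%

The intermediate values are printed with 4-significant-figure rounding at each printed step; all arithmetic carries full precision end to end. Each reported number takes exactly one rounding. Derived quantities (LOI, totals, yield, four oxide percentages, glass mass) are rebuilt at exact precision starting from the weights for 125.8 lb of glass as written in the question or the answer.
Loss on ignition, line by line:
  aragonite: 4.792 × 0.4465 = 2.140 lb
  dolomitic limestone: 13.41 × 0.4761 = 6.385 lb
  lithium carbonate: 2.696 × 0.5982 = 1.613 lb
  colemanite: 171.0 × 0.3272 = 55.95 lb
Total LOI = 66.09 lb
Glass = batch − LOI = 191.9 − 66.09 = 125.8 lb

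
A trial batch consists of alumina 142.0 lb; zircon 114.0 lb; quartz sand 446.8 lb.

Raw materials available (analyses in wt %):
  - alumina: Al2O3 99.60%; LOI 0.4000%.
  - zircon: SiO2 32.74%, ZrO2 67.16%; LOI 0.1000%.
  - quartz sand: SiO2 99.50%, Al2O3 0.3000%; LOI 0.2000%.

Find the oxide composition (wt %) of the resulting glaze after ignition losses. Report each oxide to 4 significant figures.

The intermediate values are printed rounded to 4 significant digits between the steps. The working math carries full float precision from start to finish. Each reported figure is rounded only once — derived quantities, including the yield, net glass mass, totals, LOI, the three compositions, are recomputed from the batch weights at 701.2 lb of glass at full precision as given in the problem or the answer.
Oxide masses out of the charge:
  SiO2: 114.0·0.3274 + 446.8·0.9950 = 481.9 lb
  Al2O3: 142.0·0.9960 + 446.8·0.003000 = 142.8 lb
  ZrO2: 114.0·0.6716 = 76.56 lb
LOI: 142.0·0.004000 + 114.0·0.001000 + 446.8·0.002000 = 1.576 lb
Resulting glass, batch − LOI: 702.8 − 1.576 = 701.2 lb (matching Σ of the oxides)
each wt % is 100 × oxide ÷ glass

Glass mass = 701.2 lb (batch 702.8 − LOI 1.576).
Composition: SiO2 68.72%, Al2O3 20.36%, ZrO2 10.92%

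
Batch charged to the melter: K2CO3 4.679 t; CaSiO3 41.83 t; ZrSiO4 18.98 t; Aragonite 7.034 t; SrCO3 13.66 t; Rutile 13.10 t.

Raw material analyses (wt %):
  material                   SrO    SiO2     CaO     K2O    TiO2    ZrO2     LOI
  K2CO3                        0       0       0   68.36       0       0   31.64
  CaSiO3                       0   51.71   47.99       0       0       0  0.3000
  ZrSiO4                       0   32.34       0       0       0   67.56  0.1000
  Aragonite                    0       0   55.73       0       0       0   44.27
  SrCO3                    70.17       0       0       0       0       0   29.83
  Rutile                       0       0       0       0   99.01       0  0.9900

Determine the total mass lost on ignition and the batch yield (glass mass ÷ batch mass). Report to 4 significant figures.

Full float precision is maintained in all steps. Mid-chain values appear (rounded to four significant digits) at each printed step. Exactly one rounding is applied to every reported result. Derived quantities, including net glass mass, the yield, the totals, the six compositions, ignition loss, are rebuilt from the weighed amounts for 90.34 t of glass in exact precision, as quoted within either problem or answer.
Per-material ignition loss:
  K2CO3: 4.679 × 0.3164 = 1.480 t
  CaSiO3: 41.83 × 0.003000 = 0.1255 t
  ZrSiO4: 18.98 × 0.001000 = 0.01898 t
  Aragonite: 7.034 × 0.4427 = 3.114 t
  SrCO3: 13.66 × 0.2983 = 4.075 t
  Rutile: 13.10 × 0.009900 = 0.1297 t
Total LOI = 8.943 t
Glass = batch − LOI = 99.28 − 8.943 = 90.34 t

LOI loss = 8.943 t; glass = 90.34 t; yield = 90.99%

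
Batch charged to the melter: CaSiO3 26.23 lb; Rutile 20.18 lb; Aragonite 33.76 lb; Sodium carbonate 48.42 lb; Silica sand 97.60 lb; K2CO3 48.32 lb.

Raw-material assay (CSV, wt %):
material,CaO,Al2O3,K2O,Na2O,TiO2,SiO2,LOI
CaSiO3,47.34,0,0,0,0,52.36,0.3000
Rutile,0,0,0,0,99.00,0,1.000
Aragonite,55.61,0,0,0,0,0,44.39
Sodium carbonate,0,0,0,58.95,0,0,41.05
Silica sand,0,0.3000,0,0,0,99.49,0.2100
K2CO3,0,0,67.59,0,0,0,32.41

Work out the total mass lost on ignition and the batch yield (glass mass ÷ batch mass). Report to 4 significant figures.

Every computation carries full precision through every step; values along the way appear rounded to 4 significant figures in the working. Each reported figure undergoes a single rounding. All derived quantities (six oxide percentages, glass mass, the totals, the yield, ignition loss) are carried in full precision starting from the weights per 223.5 lb of glass as written in either problem or answer.
Per-material ignition loss:
  CaSiO3: 26.23 × 0.003000 = 0.07869 lb
  Rutile: 20.18 × 0.01000 = 0.2018 lb
  Aragonite: 33.76 × 0.4439 = 14.99 lb
  Sodium carbonate: 48.42 × 0.4105 = 19.88 lb
  Silica sand: 97.60 × 0.002100 = 0.2050 lb
  K2CO3: 48.32 × 0.3241 = 15.66 lb
Total LOI = 51.01 lb
Glass = batch − LOI = 274.5 − 51.01 = 223.5 lb

LOI loss = 51.01 lb; glass = 223.5 lb; yield = 81.42%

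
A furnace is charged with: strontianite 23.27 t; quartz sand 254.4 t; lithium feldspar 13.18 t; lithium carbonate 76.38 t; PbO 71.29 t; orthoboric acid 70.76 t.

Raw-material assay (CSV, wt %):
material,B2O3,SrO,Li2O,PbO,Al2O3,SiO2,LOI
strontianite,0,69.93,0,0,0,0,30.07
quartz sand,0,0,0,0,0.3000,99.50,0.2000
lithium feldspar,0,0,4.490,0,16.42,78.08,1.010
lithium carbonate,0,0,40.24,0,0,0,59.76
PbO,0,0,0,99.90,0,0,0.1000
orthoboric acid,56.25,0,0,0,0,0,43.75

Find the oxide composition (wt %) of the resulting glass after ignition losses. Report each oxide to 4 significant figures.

Glass mass = 425.0 t (batch 509.3 − LOI 84.31).
Composition: B2O3 9.366%, SrO 3.829%, Li2O 7.372%, PbO 16.76%, Al2O3 0.6888%, SiO2 61.99%

Mid-chain values are shown (rounded to 4 significant digits) alongside each step — each numeric step holds exact precision in every operation — each reported result is rounded just once — all derived quantities (net glass mass, yield, LOI, totals, six oxide percentages) are rebuilt in exact precision from the weighed amounts at 425.0 t of glass precisely as stated by either problem or answer.
What the batch supplies per oxide:
  B2O3: 70.76·0.5625 = 39.80 t
  SrO: 23.27·0.6993 = 16.27 t
  Li2O: 13.18·0.04490 + 76.38·0.4024 = 31.33 t
  PbO: 71.29·0.9990 = 71.22 t
  Al2O3: 254.4·0.003000 + 13.18·0.1642 = 2.927 t
  SiO2: 254.4·0.9950 + 13.18·0.7808 = 263.4 t
LOI: 23.27·0.3007 + 254.4·0.002000 + 13.18·0.01010 + 76.38·0.5976 + 71.29·0.001000 + 70.76·0.4375 = 84.31 t
Glass = total batch minus LOI = 509.3 − 84.31 = 425.0 t (= Σ oxide masses)
percent share: oxide ÷ glass, ×100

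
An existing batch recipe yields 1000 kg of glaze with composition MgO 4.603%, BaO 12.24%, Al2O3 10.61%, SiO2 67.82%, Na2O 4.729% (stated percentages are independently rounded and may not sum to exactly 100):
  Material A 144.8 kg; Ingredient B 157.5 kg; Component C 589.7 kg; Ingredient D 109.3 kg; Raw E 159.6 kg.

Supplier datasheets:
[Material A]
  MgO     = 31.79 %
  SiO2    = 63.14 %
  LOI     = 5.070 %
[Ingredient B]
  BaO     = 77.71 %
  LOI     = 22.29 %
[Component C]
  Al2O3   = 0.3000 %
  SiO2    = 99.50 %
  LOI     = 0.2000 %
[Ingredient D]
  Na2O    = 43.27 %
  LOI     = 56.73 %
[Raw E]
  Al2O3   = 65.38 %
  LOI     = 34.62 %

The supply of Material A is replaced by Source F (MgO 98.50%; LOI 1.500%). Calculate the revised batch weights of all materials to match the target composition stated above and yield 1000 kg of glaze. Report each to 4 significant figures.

The working math keeps exact precision end to end. The intermediate values appear with 4-significant-figure rounding within the worked lines. Every reported number is rounded exactly once. The derived quantities (five oxide percentages, glass mass, the totals, ignition loss, the yield) are rebuilt from the weighed amounts per 1000 kg of glass in full precision as they appear in the question or the answer.
Oxide-by-oxide targets in 1000 kg glaze:
  MgO: 4.603% × 1000 = 46.03 kg
  BaO: 12.24% × 1000 = 122.4 kg
  Al2O3: 10.61% × 1000 = 106.1 kg
  SiO2: 67.82% × 1000 = 678.2 kg
  Na2O: 4.729% × 1000 = 47.29 kg
Per-oxide balance check given the weights on record, at the basis given (sums match the target masses modulo rounding of the values):
  MgO: 46.73·0.9850 = 46.03 kg (target 46.03 kg)
  BaO: 157.5·0.7771 = 122.4 kg (target 122.4 kg)
  Al2O3: 681.6·0.003000 + 159.2·0.6538 = 106.1 kg (target 106.1 kg)
  SiO2: 681.6·0.9950 = 678.2 kg (target 678.2 kg)
  Na2O: 109.3·0.4327 = 47.29 kg (target 47.29 kg)
Glass-mass closure: batch Σ − ignition loss = 1000 kg (summing oxide targets gives 1000 kg; stated basis 1000 kg — differing by rounding only).
Whole-batch sum: Σ batch = 1154 kg; the LOI term Σ batch·LOI equals 154.3 kg; glass ÷ batch gives a yield of 86.63%.

Revised batch per 1000 kg glaze:
  Source F: 46.73 kg
  Ingredient B: 157.5 kg
  Component C: 681.6 kg
  Ingredient D: 109.3 kg
  Raw E: 159.2 kg
Total batch = 1154 kg; LOI loss = 154.3 kg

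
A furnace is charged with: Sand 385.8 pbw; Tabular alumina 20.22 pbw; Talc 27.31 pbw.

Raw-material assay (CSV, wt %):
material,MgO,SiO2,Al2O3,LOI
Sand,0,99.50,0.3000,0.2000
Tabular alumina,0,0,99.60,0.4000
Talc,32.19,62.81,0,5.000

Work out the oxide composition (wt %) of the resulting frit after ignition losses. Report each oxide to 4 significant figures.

Glass mass = 431.1 pbw (batch 433.3 − LOI 2.218).
Composition: MgO 2.039%, SiO2 93.02%, Al2O3 4.940%

Values along the way are printed (rounded to four significant figures) alongside each step; the whole derivation holds full float precision in all steps. Every reported result is rounded a single time — all derived quantities (the yield, the totals, glass mass, ignition loss, the three compositions) are re-derived starting from the weights on 431.1 pbw of glass in exact precision, as set out in the problem or the answer.
Per-oxide mass from batch:
  MgO: 27.31·0.3219 = 8.791 pbw
  SiO2: 385.8·0.9950 + 27.31·0.6281 = 401.0 pbw
  Al2O3: 385.8·0.003000 + 20.22·0.9960 = 21.30 pbw
LOI: 385.8·0.002000 + 20.22·0.004000 + 27.31·0.05000 = 2.218 pbw
The glass mass, total less LOI, = 433.3 − 2.218 = 431.1 pbw (= the summed oxide contributions)
percent share: oxide ÷ glass, ×100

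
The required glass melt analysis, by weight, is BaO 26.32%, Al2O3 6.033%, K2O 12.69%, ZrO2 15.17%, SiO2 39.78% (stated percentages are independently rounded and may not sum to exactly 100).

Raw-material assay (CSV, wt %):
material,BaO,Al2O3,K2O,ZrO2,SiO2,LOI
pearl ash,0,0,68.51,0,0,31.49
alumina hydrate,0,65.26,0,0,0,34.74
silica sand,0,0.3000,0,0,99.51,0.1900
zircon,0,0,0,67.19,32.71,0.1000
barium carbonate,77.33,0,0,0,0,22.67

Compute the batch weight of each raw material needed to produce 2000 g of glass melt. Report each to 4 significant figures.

The working math maintains full precision at each step. Mid-chain values are printed (rounded to four significant figures) as written — a single rounding yields every reported value — all derived quantities, including yield, LOI, net glass mass, totals, the five compositions, are recomputed from the weighed amounts on 2000 g of glass at full precision as they appear in the problem or the answer.
Target masses of each oxide per 2000 g glass melt:
  BaO: 26.32% × 2000 = 526.4 g
  Al2O3: 6.033% × 2000 = 120.7 g
  K2O: 12.69% × 2000 = 253.8 g
  ZrO2: 15.17% × 2000 = 303.4 g
  SiO2: 39.78% × 2000 = 795.6 g
Oxide-by-oxide audit using the reported weights, at the basis given (sum by sum, the targets are met once rounding is allowed for):
  BaO: 680.7·0.7733 = 526.4 g (target 526.4 g)
  Al2O3: 181.9·0.6526 + 651.1·0.003000 = 120.7 g (target 120.7 g)
  K2O: 370.5·0.6851 = 253.8 g (target 253.8 g)
  ZrO2: 451.6·0.6719 = 303.4 g (target 303.4 g)
  SiO2: 651.1·0.9951 + 451.6·0.3271 = 795.6 g (target 795.6 g)
Glass-mass sanity pass: batch Σ − ignition loss = 2000 g (summing oxide targets gives 2000 g; with the basis standing at 2000 g — gaps are rounding artifacts).
Summing the batch: Σ batch = 2336 g; Σ batch·LOI gives LOI loss = 335.9 g; yield, glass over the total, = 85.62%.

Batch per 2000 g glass melt:
  pearl ash: 370.5 g
  alumina hydrate: 181.9 g
  silica sand: 651.1 g
  zircon: 451.6 g
  barium carbonate: 680.7 g
Total batch = 2336 g; LOI loss = 335.9 g; yield = 85.62%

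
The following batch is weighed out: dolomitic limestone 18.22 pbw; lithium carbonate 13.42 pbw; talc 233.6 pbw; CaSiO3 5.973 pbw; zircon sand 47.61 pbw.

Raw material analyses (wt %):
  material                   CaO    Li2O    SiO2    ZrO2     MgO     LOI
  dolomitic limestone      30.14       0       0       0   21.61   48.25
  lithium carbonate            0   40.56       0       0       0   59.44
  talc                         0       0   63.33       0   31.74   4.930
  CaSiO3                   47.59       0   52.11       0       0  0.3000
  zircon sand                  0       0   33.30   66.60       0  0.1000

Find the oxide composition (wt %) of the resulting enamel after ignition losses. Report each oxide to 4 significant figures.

Glass mass = 290.5 pbw (batch 318.8 − LOI 28.35).
Composition: CaO 2.869%, Li2O 1.874%, SiO2 57.46%, ZrO2 10.92%, MgO 26.88%

The whole derivation carries full precision throughout; intermediates are printed rounded off to 4 significant figures as written — each reported result sees exactly one rounding; derived quantities are carried starting from the weights on 290.5 pbw of glass in full float precision (glass mass, totals, ignition loss, the yield, five oxide percentages), exactly as printed in the question or the answer.
What the batch supplies per oxide:
  CaO: 18.22·0.3014 + 5.973·0.4759 = 8.334 pbw
  Li2O: 13.42·0.4056 = 5.443 pbw
  SiO2: 233.6·0.6333 + 5.973·0.5211 + 47.61·0.3330 = 166.9 pbw
  ZrO2: 47.61·0.6660 = 31.71 pbw
  MgO: 18.22·0.2161 + 233.6·0.3174 = 78.08 pbw
LOI: 18.22·0.4825 + 13.42·0.5944 + 233.6·0.04930 + 5.973·0.003000 + 47.61·0.001000 = 28.35 pbw
Net of LOI, the glass mass = 318.8 − 28.35 = 290.5 pbw (= Σ oxide masses)
each wt % is 100 × oxide ÷ glass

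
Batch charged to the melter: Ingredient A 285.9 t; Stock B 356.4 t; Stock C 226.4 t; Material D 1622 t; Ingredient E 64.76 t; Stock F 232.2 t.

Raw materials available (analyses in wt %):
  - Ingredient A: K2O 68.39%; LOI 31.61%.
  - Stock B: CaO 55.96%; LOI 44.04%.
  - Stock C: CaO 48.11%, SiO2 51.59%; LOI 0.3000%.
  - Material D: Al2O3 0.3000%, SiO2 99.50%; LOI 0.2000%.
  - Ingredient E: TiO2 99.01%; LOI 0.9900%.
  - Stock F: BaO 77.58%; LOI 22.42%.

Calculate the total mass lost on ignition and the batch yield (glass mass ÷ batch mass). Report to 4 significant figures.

LOI loss = 304.0 t; glass = 2484 t; yield = 89.10%

The working math keeps full float precision in every operation; in-progress results are printed, with 4-significant-figure rounding, in the working; every reported number is rounded just once; all derived quantities, including the yield, the six compositions, ignition loss, totals, glass mass, are rebuilt from the batch weights on 2484 t of glass in exact precision exactly as shown in the question or the answer.
LOI of each material in turn:
  Ingredient A: 285.9 × 0.3161 = 90.37 t
  Stock B: 356.4 × 0.4404 = 157.0 t
  Stock C: 226.4 × 0.003000 = 0.6792 t
  Material D: 1622 × 0.002000 = 3.244 t
  Ingredient E: 64.76 × 0.009900 = 0.6411 t
  Stock F: 232.2 × 0.2242 = 52.06 t
Total LOI = 304.0 t
Glass = batch − LOI = 2788 − 304.0 = 2484 t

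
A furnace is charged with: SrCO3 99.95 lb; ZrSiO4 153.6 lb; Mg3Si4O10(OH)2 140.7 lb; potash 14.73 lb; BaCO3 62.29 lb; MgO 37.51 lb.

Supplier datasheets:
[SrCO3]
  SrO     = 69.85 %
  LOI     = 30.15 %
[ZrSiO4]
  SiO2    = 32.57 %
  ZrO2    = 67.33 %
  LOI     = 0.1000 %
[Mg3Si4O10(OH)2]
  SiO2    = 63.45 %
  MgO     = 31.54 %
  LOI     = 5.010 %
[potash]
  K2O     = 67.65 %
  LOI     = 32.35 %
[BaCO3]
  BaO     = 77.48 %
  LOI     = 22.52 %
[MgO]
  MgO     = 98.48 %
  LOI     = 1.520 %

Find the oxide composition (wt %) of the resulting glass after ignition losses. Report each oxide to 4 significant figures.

All internal work runs at full precision in all steps — mid-chain values are printed rounded off to 4 significant figures when written out; every reported number is rounded just once. The derived quantities, which include glass mass, LOI, the six compositions, the totals, the yield, are rebuilt in exact precision, as set out in problem or answer, starting from the weights on 452.1 lb of glass.
Per-oxide mass from batch:
  SrO: 99.95·0.6985 = 69.82 lb
  SiO2: 153.6·0.3257 + 140.7·0.6345 = 139.3 lb
  K2O: 14.73·0.6765 = 9.965 lb
  BaO: 62.29·0.7748 = 48.26 lb
  MgO: 140.7·0.3154 + 37.51·0.9848 = 81.32 lb
  ZrO2: 153.6·0.6733 = 103.4 lb
LOI: 99.95·0.3015 + 153.6·0.001000 + 140.7·0.05010 + 14.73·0.3235 + 62.29·0.2252 + 37.51·0.01520 = 56.70 lb
Resulting glass, batch − LOI: 508.8 − 56.70 = 452.1 lb (equal to the oxide-mass sum)
percent by weight: oxide/glass ×100

Glass mass = 452.1 lb (batch 508.8 − LOI 56.70).
Composition: SrO 15.44%, SiO2 30.81%, K2O 2.204%, BaO 10.68%, MgO 17.99%, ZrO2 22.88%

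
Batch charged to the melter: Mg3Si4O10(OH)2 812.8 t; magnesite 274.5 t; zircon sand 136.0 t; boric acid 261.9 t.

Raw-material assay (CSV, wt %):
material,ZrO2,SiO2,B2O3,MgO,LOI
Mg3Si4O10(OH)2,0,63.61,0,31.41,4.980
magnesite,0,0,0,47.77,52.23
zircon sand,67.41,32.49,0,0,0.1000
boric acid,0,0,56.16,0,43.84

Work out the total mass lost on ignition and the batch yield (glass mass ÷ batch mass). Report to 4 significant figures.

LOI loss = 298.8 t; glass = 1186 t; yield = 79.88%

Full float precision is maintained throughout; in-progress results appear (rounded to four significant figures) in the printout. A single rounding produces each reported result — derived quantities, including totals, glass mass, ignition loss, the yield, the four compositions, are rebuilt starting from the weights on 1186 t of glass in exact precision, as written in the problem or answer text.
Loss on ignition, line by line:
  Mg3Si4O10(OH)2: 812.8 × 0.04980 = 40.48 t
  magnesite: 274.5 × 0.5223 = 143.4 t
  zircon sand: 136.0 × 0.001000 = 0.1360 t
  boric acid: 261.9 × 0.4384 = 114.8 t
Total LOI = 298.8 t
Glass = batch − LOI = 1485 − 298.8 = 1186 t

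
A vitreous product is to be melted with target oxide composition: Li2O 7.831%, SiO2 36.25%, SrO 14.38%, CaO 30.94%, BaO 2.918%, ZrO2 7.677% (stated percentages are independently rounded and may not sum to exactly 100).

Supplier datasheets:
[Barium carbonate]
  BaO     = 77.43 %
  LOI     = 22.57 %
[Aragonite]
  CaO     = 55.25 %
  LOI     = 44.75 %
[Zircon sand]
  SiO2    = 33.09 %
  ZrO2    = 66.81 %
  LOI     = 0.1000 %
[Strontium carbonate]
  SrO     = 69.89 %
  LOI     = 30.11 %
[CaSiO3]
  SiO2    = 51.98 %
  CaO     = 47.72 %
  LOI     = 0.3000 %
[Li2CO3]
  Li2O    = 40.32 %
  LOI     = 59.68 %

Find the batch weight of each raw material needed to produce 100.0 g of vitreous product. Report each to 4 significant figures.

Batch per 100.0 g vitreous product:
  Barium carbonate: 3.769 g
  Aragonite: 2.084 g
  Zircon sand: 11.49 g
  Strontium carbonate: 20.58 g
  CaSiO3: 62.42 g
  Li2CO3: 19.42 g
Total batch = 119.8 g; LOI loss = 19.77 g; yield = 83.49%

The working math carries exact precision all the way through — rounding to four significant digits extends to each in-between result as displayed; a single rounding produces every reported result; derived quantities (LOI, glass mass, the yield, six oxide percentages, totals) are computed from the weighed amounts per 100.0 g of glass in full float precision, as set out in problem or answer.
Per-oxide target masses for 100.0 g vitreous product:
  Li2O: 7.831% × 100.0 = 7.831 g
  SiO2: 36.25% × 100.0 = 36.25 g
  SrO: 14.38% × 100.0 = 14.38 g
  CaO: 30.94% × 100.0 = 30.94 g
  BaO: 2.918% × 100.0 = 2.918 g
  ZrO2: 7.677% × 100.0 = 7.677 g
Sums-versus-targets review from the weights as reported, on the stated basis (summed amounts equal target values modulo rounding of the values):
  Li2O: 19.42·0.4032 = 7.830 g (target 7.831 g)
  SiO2: 11.49·0.3309 + 62.42·0.5198 = 36.25 g (target 36.25 g)
  SrO: 20.58·0.6989 = 14.38 g (target 14.38 g)
  CaO: 2.084·0.5525 + 62.42·0.4772 = 30.94 g (target 30.94 g)
  BaO: 3.769·0.7743 = 2.918 g (target 2.918 g)
  ZrO2: 11.49·0.6681 = 7.676 g (target 7.677 g)
Glass-mass sanity pass: batch total minus LOI = 99.99 g (per-oxide target masses sum to 100.0 g; with the basis standing at 100.0 g — any gap is answer rounding).
Adding the batch up: Σ batch = 119.8 g; LOI removed, Σ of batch·LOI: 19.77 g; as yield: glass ÷ batch → 83.49%.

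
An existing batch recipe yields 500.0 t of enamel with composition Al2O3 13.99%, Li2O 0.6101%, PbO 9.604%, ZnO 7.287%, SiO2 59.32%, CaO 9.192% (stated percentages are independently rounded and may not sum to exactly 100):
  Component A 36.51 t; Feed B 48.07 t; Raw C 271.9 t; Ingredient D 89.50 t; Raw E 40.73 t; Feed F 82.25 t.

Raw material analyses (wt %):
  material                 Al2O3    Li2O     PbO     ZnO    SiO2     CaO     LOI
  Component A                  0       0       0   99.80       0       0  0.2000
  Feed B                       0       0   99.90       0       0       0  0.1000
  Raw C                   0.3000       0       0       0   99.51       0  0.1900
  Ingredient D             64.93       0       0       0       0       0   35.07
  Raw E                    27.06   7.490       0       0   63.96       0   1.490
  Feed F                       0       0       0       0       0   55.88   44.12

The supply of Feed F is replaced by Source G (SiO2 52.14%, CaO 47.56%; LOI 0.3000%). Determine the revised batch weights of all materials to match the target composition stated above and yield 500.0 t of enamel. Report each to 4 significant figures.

Revised batch per 500.0 t enamel:
  Component A: 36.51 t
  Feed B: 48.07 t
  Raw C: 221.2 t
  Ingredient D: 89.74 t
  Raw E: 40.73 t
  Source G: 96.64 t
Total batch = 532.9 t; LOI loss = 32.91 t

Intermediates appear (rounded to 4 significant figures) when written out — the working math maintains full precision at every stage; every reported value takes a single rounding; all derived quantities, which include yield, the six compositions, ignition loss, the totals, net glass mass, are rebuilt in exact precision, as quoted within the problem or the answer, from the weighed amounts at 500.0 t of glass.
Oxide mass targets, per 500.0 t enamel:
  Al2O3: 13.99% × 500.0 = 69.95 t
  Li2O: 0.6101% × 500.0 = 3.050 t
  PbO: 9.604% × 500.0 = 48.02 t
  ZnO: 7.287% × 500.0 = 36.44 t
  SiO2: 59.32% × 500.0 = 296.6 t
  CaO: 9.192% × 500.0 = 45.96 t
Checking each oxide sum per the reported batch figures, under the basis named above (delivered sums recover each target net of answer rounding effects):
  Al2O3: 221.2·0.003000 + 89.74·0.6493 + 40.73·0.2706 = 69.95 t (target 69.95 t)
  Li2O: 40.73·0.07490 = 3.051 t (target 3.050 t)
  PbO: 48.07·0.9990 = 48.02 t (target 48.02 t)
  ZnO: 36.51·0.9980 = 36.44 t (target 36.44 t)
  SiO2: 221.2·0.9951 + 40.73·0.6396 + 96.64·0.5214 = 296.6 t (target 296.6 t)
  CaO: 96.64·0.4756 = 45.96 t (target 45.96 t)
Mass balance on the glass: batch total minus LOI = 500.0 t (the targets, summed, come to 500.0 t; versus the stated basis of 500.0 t — gaps are rounding artifacts).
Batch grand total — Σ batch = 532.9 t; ignition loss, Σ(batch × LOI) = 32.91 t; yield: glass divided by total = 93.82%.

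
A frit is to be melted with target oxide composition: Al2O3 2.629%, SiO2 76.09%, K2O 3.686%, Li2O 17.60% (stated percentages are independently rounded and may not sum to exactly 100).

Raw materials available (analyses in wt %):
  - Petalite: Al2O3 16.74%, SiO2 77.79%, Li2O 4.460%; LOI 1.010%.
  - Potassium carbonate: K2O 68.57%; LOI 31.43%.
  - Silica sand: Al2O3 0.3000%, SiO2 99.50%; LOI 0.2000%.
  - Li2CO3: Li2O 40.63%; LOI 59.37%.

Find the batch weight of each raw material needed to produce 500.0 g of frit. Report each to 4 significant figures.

Batch per 500.0 g frit:
  Petalite: 72.69 g
  Potassium carbonate: 26.88 g
  Silica sand: 325.5 g
  Li2CO3: 208.6 g
Total batch = 633.7 g; LOI loss = 133.7 g; yield = 78.90%

The whole derivation maintains full precision end to end. Mid-chain values are shown with 4-significant-digit rounding when written out; each reported number is rounded just once; all derived quantities are recomputed starting from the weights at 500.0 g of glass in full precision (the totals, LOI, yield, glass mass, four oxide percentages), exactly as printed in the problem or the answer.
Target masses of each oxide per 500.0 g frit:
  Al2O3: 2.629% × 500.0 = 13.14 g
  SiO2: 76.09% × 500.0 = 380.4 g
  K2O: 3.686% × 500.0 = 18.43 g
  Li2O: 17.60% × 500.0 = 88.00 g
Checking each oxide sum working from each reported weight, per the basis as stated (oxide sums agree with the targets net of answer rounding effects):
  Al2O3: 72.69·0.1674 + 325.5·0.003000 = 13.14 g (target 13.14 g)
  SiO2: 72.69·0.7779 + 325.5·0.9950 = 380.4 g (target 380.4 g)
  K2O: 26.88·0.6857 = 18.43 g (target 18.43 g)
  Li2O: 72.69·0.04460 + 208.6·0.4063 = 88.00 g (target 88.00 g)
Glass-mass closure: the batch minus its LOI: 500.0 g (the Σ of target masses is 500.0 g; stated basis 500.0 g — any gap is answer rounding).
Batch grand total — Σ batch = 633.7 g; the LOI term Σ batch·LOI equals 133.7 g; glass ÷ batch gives a yield of 78.90%.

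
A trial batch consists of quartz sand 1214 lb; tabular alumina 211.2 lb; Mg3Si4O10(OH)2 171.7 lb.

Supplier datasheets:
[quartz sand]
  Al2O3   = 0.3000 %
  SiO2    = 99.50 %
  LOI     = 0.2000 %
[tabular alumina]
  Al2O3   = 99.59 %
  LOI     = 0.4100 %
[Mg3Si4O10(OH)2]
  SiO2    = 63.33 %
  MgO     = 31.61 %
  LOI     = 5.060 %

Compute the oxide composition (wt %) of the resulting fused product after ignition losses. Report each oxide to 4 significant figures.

Intermediates appear, rounded to four significant figures, on the page. Full precision is maintained throughout — a single rounding finalizes every reported figure; all derived quantities are carried in exact precision (LOI, three oxide percentages, net glass mass, totals, yield) from the batch weights at 1585 lb of glass, precisely as stated by the problem or answer text.
Mass of each oxide from the mix:
  Al2O3: 1214·0.003000 + 211.2·0.9959 = 214.0 lb
  SiO2: 1214·0.9950 + 171.7·0.6333 = 1317 lb
  MgO: 171.7·0.3161 = 54.27 lb
LOI: 1214·0.002000 + 211.2·0.004100 + 171.7·0.05060 = 11.98 lb
Resulting glass, batch − LOI: 1597 − 11.98 = 1585 lb (= the summed oxide contributions)
oxide / glass × 100 gives the wt %

Glass mass = 1585 lb (batch 1597 − LOI 11.98).
Composition: Al2O3 13.50%, SiO2 83.07%, MgO 3.424%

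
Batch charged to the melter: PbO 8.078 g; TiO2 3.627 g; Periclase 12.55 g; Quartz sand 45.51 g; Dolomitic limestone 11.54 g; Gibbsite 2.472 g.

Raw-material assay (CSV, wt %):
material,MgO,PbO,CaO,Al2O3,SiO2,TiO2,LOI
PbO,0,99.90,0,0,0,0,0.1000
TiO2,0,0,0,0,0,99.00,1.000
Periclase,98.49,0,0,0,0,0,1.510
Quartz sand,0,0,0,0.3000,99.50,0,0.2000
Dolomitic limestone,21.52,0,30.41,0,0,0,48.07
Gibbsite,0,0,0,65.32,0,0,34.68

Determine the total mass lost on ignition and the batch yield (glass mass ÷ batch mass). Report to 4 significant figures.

Every computation holds exact precision from first step to last; working values appear with 4-significant-figure rounding at each printed step. Exactly one rounding goes into every reported value. The derived quantities are computed starting from the weights at 77.05 g of glass in exact precision (LOI, glass mass, the six compositions, the totals, yield), as set out in either problem or answer.
LOI of each material in turn:
  PbO: 8.078 × 0.001000 = 0.008078 g
  TiO2: 3.627 × 0.01000 = 0.03627 g
  Periclase: 12.55 × 0.01510 = 0.1895 g
  Quartz sand: 45.51 × 0.002000 = 0.09102 g
  Dolomitic limestone: 11.54 × 0.4807 = 5.547 g
  Gibbsite: 2.472 × 0.3468 = 0.8573 g
Total LOI = 6.729 g
Glass = batch − LOI = 83.78 − 6.729 = 77.05 g

LOI loss = 6.729 g; glass = 77.05 g; yield = 91.97%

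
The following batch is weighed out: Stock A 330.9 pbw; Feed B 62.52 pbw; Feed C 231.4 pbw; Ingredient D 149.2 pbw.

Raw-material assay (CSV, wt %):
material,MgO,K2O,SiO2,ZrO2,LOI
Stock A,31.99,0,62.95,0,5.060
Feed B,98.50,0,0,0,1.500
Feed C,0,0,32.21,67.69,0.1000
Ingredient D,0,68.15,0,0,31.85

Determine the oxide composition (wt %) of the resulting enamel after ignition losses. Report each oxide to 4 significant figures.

All arithmetic runs at full precision through the solve; working values appear, rounded to 4 significant digits, as written — every reported value is rounded once only; derived quantities are rebuilt using the weight values on 708.6 pbw of glass at full float precision (the four compositions, the yield, the totals, ignition loss, glass mass) as they appear in problem or answer.
Oxide-by-oxide delivered mass:
  MgO: 330.9·0.3199 + 62.52·0.9850 = 167.4 pbw
  K2O: 149.2·0.6815 = 101.7 pbw
  SiO2: 330.9·0.6295 + 231.4·0.3221 = 282.8 pbw
  ZrO2: 231.4·0.6769 = 156.6 pbw
LOI: 330.9·0.05060 + 62.52·0.01500 + 231.4·0.001000 + 149.2·0.3185 = 65.43 pbw
The glass mass, total less LOI, = 774.0 − 65.43 = 708.6 pbw (= the summed oxide contributions)
wt % = 100 × oxide mass / glass mass

Glass mass = 708.6 pbw (batch 774.0 − LOI 65.43).
Composition: MgO 23.63%, K2O 14.35%, SiO2 39.92%, ZrO2 22.11%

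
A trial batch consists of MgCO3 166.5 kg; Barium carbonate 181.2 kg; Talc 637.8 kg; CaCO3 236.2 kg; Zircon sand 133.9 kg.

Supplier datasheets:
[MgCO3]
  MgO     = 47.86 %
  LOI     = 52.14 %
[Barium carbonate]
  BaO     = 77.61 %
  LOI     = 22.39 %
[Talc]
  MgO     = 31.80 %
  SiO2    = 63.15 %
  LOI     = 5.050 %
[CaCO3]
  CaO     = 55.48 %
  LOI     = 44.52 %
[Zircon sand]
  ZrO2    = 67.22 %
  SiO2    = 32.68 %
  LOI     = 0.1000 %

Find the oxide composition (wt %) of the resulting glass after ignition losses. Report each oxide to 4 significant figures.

In-progress results appear, rounded to 4 significant figures, in the working. All arithmetic runs at full precision from first step to last — every reported figure undergoes a single rounding; all derived quantities (ignition loss, the yield, five oxide percentages, glass mass, totals) are carried from the batch weights on 1091 kg of glass at full precision as given in question or answer.
What the batch supplies per oxide:
  BaO: 181.2·0.7761 = 140.6 kg
  MgO: 166.5·0.4786 + 637.8·0.3180 = 282.5 kg
  ZrO2: 133.9·0.6722 = 90.01 kg
  CaO: 236.2·0.5548 = 131.0 kg
  SiO2: 637.8·0.6315 + 133.9·0.3268 = 446.5 kg
LOI: 166.5·0.5214 + 181.2·0.2239 + 637.8·0.05050 + 236.2·0.4452 + 133.9·0.001000 = 264.9 kg
Glass mass = batch − LOI = 1356 − 264.9 = 1091 kg (the oxide masses sum to this)
percent share: oxide ÷ glass, ×100

Glass mass = 1091 kg (batch 1356 − LOI 264.9).
Composition: BaO 12.89%, MgO 25.90%, ZrO2 8.252%, CaO 12.01%, SiO2 40.94%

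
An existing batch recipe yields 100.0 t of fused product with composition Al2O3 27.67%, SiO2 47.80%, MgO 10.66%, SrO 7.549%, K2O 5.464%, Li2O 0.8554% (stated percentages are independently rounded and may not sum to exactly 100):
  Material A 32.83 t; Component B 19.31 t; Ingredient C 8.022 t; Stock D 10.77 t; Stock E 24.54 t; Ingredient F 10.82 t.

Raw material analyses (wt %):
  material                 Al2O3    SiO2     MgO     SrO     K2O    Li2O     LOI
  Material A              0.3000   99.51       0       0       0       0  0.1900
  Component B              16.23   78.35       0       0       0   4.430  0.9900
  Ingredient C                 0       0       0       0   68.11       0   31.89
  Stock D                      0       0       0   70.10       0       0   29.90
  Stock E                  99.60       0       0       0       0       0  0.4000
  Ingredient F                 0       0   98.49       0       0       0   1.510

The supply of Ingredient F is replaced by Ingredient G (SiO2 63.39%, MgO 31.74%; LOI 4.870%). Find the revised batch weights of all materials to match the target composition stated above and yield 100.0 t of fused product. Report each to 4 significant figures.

Revised batch per 100.0 t fused product:
  Material A: 11.44 t
  Component B: 19.31 t
  Ingredient C: 8.022 t
  Stock D: 10.77 t
  Stock E: 24.60 t
  Ingredient G: 33.59 t
Total batch = 107.7 t; LOI loss = 7.726 t

In-progress results appear rounded off to 4 significant digits at each printed step. Exact precision is kept through every step; exactly one rounding is applied to every reported value. The derived quantities (yield, glass mass, ignition loss, six oxide percentages, the totals) are computed at full precision from the weighed amounts per 100.0 t of glass as given in either problem or answer.
Target masses of each oxide per 100.0 t fused product:
  Al2O3: 27.67% × 100.0 = 27.67 t
  SiO2: 47.80% × 100.0 = 47.80 t
  MgO: 10.66% × 100.0 = 10.66 t
  SrO: 7.549% × 100.0 = 7.549 t
  K2O: 5.464% × 100.0 = 5.464 t
  Li2O: 0.8554% × 100.0 = 0.8554 t
Mass-balance tally per oxide applying the batch weights above, versus the basis set out (target by target, the sums agree given rounding of the digits):
  Al2O3: 11.44·0.003000 + 19.31·0.1623 + 24.60·0.9960 = 27.67 t (target 27.67 t)
  SiO2: 11.44·0.9951 + 19.31·0.7835 + 33.59·0.6339 = 47.81 t (target 47.80 t)
  MgO: 33.59·0.3174 = 10.66 t (target 10.66 t)
  SrO: 10.77·0.7010 = 7.550 t (target 7.549 t)
  K2O: 8.022·0.6811 = 5.464 t (target 5.464 t)
  Li2O: 19.31·0.04430 = 0.8554 t (target 0.8554 t)
Auditing the glass mass value: Σ batch − LOI loss = 100.0 t (the Σ of target masses is 100.0 t; stated basis 100.0 t — deltas are rounding alone).
Batch grand total — Σ batch = 107.7 t; ignition loss, Σ(batch × LOI) = 7.726 t; as yield: glass ÷ batch → 92.83%.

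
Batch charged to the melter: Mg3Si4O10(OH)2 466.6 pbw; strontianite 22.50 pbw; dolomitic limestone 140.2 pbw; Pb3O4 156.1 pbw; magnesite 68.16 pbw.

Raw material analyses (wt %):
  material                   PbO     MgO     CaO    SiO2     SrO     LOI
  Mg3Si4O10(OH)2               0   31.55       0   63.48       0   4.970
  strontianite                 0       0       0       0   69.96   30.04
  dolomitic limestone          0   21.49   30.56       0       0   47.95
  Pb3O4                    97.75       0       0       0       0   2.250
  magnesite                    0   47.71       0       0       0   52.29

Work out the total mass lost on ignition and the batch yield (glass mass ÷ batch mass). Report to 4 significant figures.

LOI loss = 136.3 pbw; glass = 717.2 pbw; yield = 84.03%

All internal work holds full precision at every stage; intermediates are shown with 4-significant-digit rounding between the steps; exactly one rounding goes into each reported result. The derived quantities (five oxide percentages, glass mass, yield, totals, ignition loss) are carried from the weighed amounts per 717.2 pbw of glass at full precision as they appear in the problem or answer text.
LOI of each material in turn:
  Mg3Si4O10(OH)2: 466.6 × 0.04970 = 23.19 pbw
  strontianite: 22.50 × 0.3004 = 6.759 pbw
  dolomitic limestone: 140.2 × 0.4795 = 67.23 pbw
  Pb3O4: 156.1 × 0.02250 = 3.512 pbw
  magnesite: 68.16 × 0.5229 = 35.64 pbw
Total LOI = 136.3 pbw
Glass = batch − LOI = 853.6 − 136.3 = 717.2 pbw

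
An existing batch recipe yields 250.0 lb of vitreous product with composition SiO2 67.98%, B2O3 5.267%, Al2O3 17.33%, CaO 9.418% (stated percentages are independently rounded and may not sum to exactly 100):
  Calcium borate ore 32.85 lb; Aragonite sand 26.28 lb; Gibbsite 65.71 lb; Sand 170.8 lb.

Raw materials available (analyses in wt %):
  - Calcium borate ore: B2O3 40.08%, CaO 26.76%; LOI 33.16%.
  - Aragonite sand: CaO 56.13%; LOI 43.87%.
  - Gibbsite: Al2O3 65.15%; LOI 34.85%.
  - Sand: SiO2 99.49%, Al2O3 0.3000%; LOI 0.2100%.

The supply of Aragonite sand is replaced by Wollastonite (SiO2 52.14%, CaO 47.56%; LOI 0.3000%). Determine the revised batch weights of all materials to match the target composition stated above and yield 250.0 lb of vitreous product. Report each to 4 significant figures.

All internal work keeps full precision through the solve. In-progress results are printed (rounded to 4 significant figures) at each printed step — every reported value takes a single rounding; the derived quantities (yield, the totals, LOI, the four compositions, net glass mass) are carried at full float precision starting from the weights on 250.0 lb of glass, as they appear in either problem or answer.
Oxide-by-oxide targets in 250.0 lb vitreous product:
  SiO2: 67.98% × 250.0 = 170.0 lb
  B2O3: 5.267% × 250.0 = 13.17 lb
  Al2O3: 17.33% × 250.0 = 43.32 lb
  CaO: 9.418% × 250.0 = 23.54 lb
Balance tally, oxide-wise, on the weights just shown, against the basis in use (delivered sums recover each target within answer rounding):
  SiO2: 31.02·0.5214 + 154.6·0.9949 = 170.0 lb (target 170.0 lb)
  B2O3: 32.85·0.4008 = 13.17 lb (target 13.17 lb)
  Al2O3: 65.79·0.6515 + 154.6·0.003000 = 43.33 lb (target 43.32 lb)
  CaO: 32.85·0.2676 + 31.02·0.4756 = 23.54 lb (target 23.54 lb)
Glass mass check: total batch − LOI = 250.0 lb (the targets, summed, come to 250.0 lb; with the basis standing at 250.0 lb — a pure rounding effect).
Adding the batch up: Σ batch = 284.3 lb; LOI removed, Σ of batch·LOI: 34.24 lb; glass ÷ batch gives a yield of 87.96%.

Revised batch per 250.0 lb vitreous product:
  Calcium borate ore: 32.85 lb
  Wollastonite: 31.02 lb
  Gibbsite: 65.79 lb
  Sand: 154.6 lb
Total batch = 284.3 lb; LOI loss = 34.24 lb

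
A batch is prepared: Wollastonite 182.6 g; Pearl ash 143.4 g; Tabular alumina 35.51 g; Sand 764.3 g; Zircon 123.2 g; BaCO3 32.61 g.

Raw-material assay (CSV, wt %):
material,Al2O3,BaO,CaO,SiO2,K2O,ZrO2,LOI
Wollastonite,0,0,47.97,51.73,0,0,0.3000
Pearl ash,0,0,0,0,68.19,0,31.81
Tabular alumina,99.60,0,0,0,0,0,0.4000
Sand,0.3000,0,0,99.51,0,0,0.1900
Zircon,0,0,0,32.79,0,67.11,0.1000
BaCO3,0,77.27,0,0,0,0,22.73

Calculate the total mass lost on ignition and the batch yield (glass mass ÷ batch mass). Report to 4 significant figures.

All internal work maintains full float precision from first step to last; rounding to four significant figures applies to each in-between result as printed; each reported figure is rounded just once. The derived quantities are recomputed at full precision (the totals, the six compositions, yield, ignition loss, net glass mass) from the weighed amounts on 1226 g of glass precisely as stated by the problem or the answer.
Material-by-material LOI:
  Wollastonite: 182.6 × 0.003000 = 0.5478 g
  Pearl ash: 143.4 × 0.3181 = 45.62 g
  Tabular alumina: 35.51 × 0.004000 = 0.1420 g
  Sand: 764.3 × 0.001900 = 1.452 g
  Zircon: 123.2 × 0.001000 = 0.1232 g
  BaCO3: 32.61 × 0.2273 = 7.412 g
Total LOI = 55.29 g
Glass = batch − LOI = 1282 − 55.29 = 1226 g

LOI loss = 55.29 g; glass = 1226 g; yield = 95.69%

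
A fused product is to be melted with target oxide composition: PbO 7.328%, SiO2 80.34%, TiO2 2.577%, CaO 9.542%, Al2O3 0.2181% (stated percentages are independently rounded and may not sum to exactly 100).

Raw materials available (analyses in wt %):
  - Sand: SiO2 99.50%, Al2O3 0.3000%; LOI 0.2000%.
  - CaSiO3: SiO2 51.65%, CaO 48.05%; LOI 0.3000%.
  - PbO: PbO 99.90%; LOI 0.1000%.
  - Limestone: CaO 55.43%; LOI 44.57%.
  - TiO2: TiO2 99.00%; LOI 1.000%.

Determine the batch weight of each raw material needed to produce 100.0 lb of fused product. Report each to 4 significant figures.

Batch per 100.0 lb fused product:
  Sand: 72.70 lb
  CaSiO3: 15.50 lb
  PbO: 7.335 lb
  Limestone: 3.782 lb
  TiO2: 2.603 lb
Total batch = 101.9 lb; LOI loss = 1.911 lb; yield = 98.13%

The intermediate values appear rounded to four significant figures — the whole derivation holds exact precision from start to finish; every reported value takes exactly one rounding — derived quantities, which include ignition loss, yield, totals, five oxide percentages, net glass mass, are rebuilt in full precision, as quoted within the problem or answer text, starting from the weights at 100.0 lb of glass.
The oxide mass targets at 100.0 lb fused product:
  PbO: 7.328% × 100.0 = 7.328 lb
  SiO2: 80.34% × 100.0 = 80.34 lb
  TiO2: 2.577% × 100.0 = 2.577 lb
  CaO: 9.542% × 100.0 = 9.542 lb
  Al2O3: 0.2181% × 100.0 = 0.2181 lb
Balance tally, oxide-wise, per the reported batch figures, at the basis given (sums match the target masses given rounding of the digits):
  PbO: 7.335·0.9990 = 7.328 lb (target 7.328 lb)
  SiO2: 72.70·0.9950 + 15.50·0.5165 = 80.34 lb (target 80.34 lb)
  TiO2: 2.603·0.9900 = 2.577 lb (target 2.577 lb)
  CaO: 15.50·0.4805 + 3.782·0.5543 = 9.544 lb (target 9.542 lb)
  Al2O3: 72.70·0.003000 = 0.2181 lb (target 0.2181 lb)
Auditing the glass mass value: total charge less LOI = 100.0 lb (targets for the oxides total 100.0 lb; with the basis standing at 100.0 lb — a pure rounding effect).
Total batch = Σ batch = 101.9 lb; Σ batch·LOI gives LOI loss = 1.911 lb; the yield ratio, glass ÷ batch: 98.13%.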